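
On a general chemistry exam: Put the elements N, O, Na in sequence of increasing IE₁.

N is in period 2, group 15; O is in period 2, group 16; Na is in period 3, group 1.
Across a period the outer electron is held more tightly (higher IE₁); down a group it sits in a higher shell, more shielded, and comes off more easily.
Here both period and group differ, so the two effects have to be weighed against each other.
O > Na: relative to Na, both the across-period and down-group shifts push O's first ionization energy up.
N > O: this pair runs against the simple trend — see the exception note.
Note the exception: N has a higher first ionization energy than O, contrary to the simple trend — pairing an electron in O's 2p⁴ costs repulsion energy, so O ionizes more easily than half-filled N (2p³).
For reference (kJ/mol): N 1402, O 1314, Na 496.
So from lowest to highest: Na < O < N.

Na, O, N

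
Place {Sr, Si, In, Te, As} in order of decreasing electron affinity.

Te, Si, As, In, Sr

Si is in period 3, group 14; As is in period 4, group 15; Sr is in period 5, group 2; In is in period 5, group 13; Te is in period 5, group 16.
Electron affinity generally becomes more exothermic across a period toward the halogens and less exothermic down a group.
These span different periods and groups, so the two trends combine.
In > Sr: both are in period 5; the period trend gives In the larger value.
As > In: relative to In, both the across-period and down-group shifts push As's electron affinity up.
Si > As: period and group pull opposite ways; the down-group shift dominates (134 vs 78 kJ/mol).
Te > Si: the two effects oppose for this pair; the across-period effect wins (190 vs 134 kJ/mol).
For reference (kJ/mol): Si 134, As 78, Sr 5, In 29, Te 190.
So from highest to lowest: Te > Si > As > In > Sr.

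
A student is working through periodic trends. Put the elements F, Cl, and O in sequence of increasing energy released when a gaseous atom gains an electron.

O < F < Cl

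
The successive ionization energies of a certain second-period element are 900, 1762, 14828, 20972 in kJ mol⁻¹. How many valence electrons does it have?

2

Look for the largest jump between consecutive ionization energies: IE3/IE2 ≈ 8.4, far larger than any earlier ratio.
That jump marks the point where a core electron is being removed. So the atom has 2 valence electrons.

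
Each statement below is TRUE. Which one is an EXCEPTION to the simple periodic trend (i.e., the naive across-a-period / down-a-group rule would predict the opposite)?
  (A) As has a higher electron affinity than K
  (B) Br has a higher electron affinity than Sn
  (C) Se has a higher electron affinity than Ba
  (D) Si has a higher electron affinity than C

The general trend: electron affinity increases across a period and decreases down a group.
(A) As (period 4, group 15) vs K (period 4, group 1): the stated order agrees with the simple trend.
(B) Br (period 4, group 17) vs Sn (period 5, group 14): the stated order agrees with the simple trend.
(C) Se (period 4, group 16) vs Ba (period 6, group 2): the stated order agrees with the simple trend.
(D) Si (period 3, group 14) vs C (period 2, group 14): the stated order contradicts the simple trend.
The exception is (D): Si's larger, more diffuse 3p orbitals accept an added electron slightly more readily than C's compact 2p.

(D)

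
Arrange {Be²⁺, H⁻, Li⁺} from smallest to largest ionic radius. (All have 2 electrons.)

Be²⁺ < Li⁺ < H⁻

All of these have 2 electrons, so size is governed by nuclear charge alone: the more protons, the stronger the pull on the same electron cloud, and the smaller the ion.
Nuclear charges: Be²⁺ (Z=4), Li⁺ (Z=3), H⁻ (Z=1).
Smallest to largest: Be²⁺ < Li⁺ < H⁻.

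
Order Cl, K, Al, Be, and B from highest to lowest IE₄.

Consider each +3 ion: Cl³⁺ still has 4 valence electrons; K³⁺ is already 2 electrons into the core; Al³⁺ is the bare [Ne] core; Be³⁺ is already 1 electron into the core; B³⁺ is the bare [He] core.
Breaking into a closed-shell core is much more expensive than removing a leftover valence electron — K, Al, Be and B have the largest IE_4 here.
The numbers (kJ/mol): Cl 5159, K 5877, Al 11577, Be 21007, B 25026.
Putting it together, IE_4: Cl < K < Al < Be < B.

B > Be > Al > K > Cl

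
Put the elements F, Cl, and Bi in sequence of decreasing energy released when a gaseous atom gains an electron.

F is in period 2, group 17; Cl is in period 3, group 17; Bi is in period 6, group 15.
EA tends to increase across a period and decrease down a group, though the pattern is less regular than for IE or radius.
These span different periods and groups, so the two trends combine.
F > Bi: both effects reinforce here, so F is clearly the higher of the two.
Cl > F: this pair runs against the simple trend — see the exception note.
Note the exception: Cl has a higher electron affinity than F, contrary to the simple trend — F's small 2p subshell makes the incoming electron feel strong e⁻–e⁻ repulsion, so Cl actually releases more energy on gaining an electron.
Tabulated electron affinity (kJ/mol): F 328, Cl 349, Bi 91.
So from highest to lowest: Cl > F > Bi.

Cl, F, Bi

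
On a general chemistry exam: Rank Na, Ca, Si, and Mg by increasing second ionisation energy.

Ca < Mg < Si < Na

The second ionization energy removes an electron from the +1 ion. For each element: Na⁺ is the bare [Ne] core; Ca⁺ still has 1 valence electron; Si⁺ still has 3 valence electrons; Mg⁺ still has 1 valence electron.
Pulling an electron out of a noble-gas core costs far more than removing a remaining valence electron, so Na sits at the high end of IE_2.
Valence configurations: Ca⁺ [Ar]4s¹, Si⁺ [Ne]3s²3p¹, Mg⁺ [Ne]3s¹.
The numbers (kJ/mol): Na 4562, Ca 1145, Si 1577, Mg 1451.
Putting it together, IE_2: Ca < Mg < Si < Na.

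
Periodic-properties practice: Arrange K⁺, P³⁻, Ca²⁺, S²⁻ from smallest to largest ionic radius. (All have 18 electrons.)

Ca²⁺ < K⁺ < S²⁻ < P³⁻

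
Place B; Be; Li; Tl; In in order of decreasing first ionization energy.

Li is in period 2, group 1; Be is in period 2, group 2; B is in period 2, group 13; In is in period 5, group 13; Tl is in period 6, group 13.
First ionization energy rises across a period (greater Z_eff holds electrons more tightly) and falls down a group (valence electrons are farther from the nucleus).
These span different periods and groups, so the two trends combine.
In > Li: period and group pull opposite ways; the across-period shift dominates (558 vs 520 kJ/mol).
Tl > In: this pair runs against the simple trend — see the exception note.
B > Tl: B sits above Tl in group 13, so the down-group effect alone puts B higher.
Be > B: this pair runs against the simple trend — see the exception note.
Note the exception: Tl has a higher first ionization energy than In, contrary to the simple trend — relativistic 6s stabilisation and poor 4f/5d shielding distort the trend for the heavy p-block elements.
Note the exception: Be has a higher first ionization energy than B, contrary to the simple trend — removing B's lone 2p electron is easier than breaking Be's filled 2s².
Approximate values (kJ/mol): Li 520, Be 900, B 801, In 558, Tl 589.
So from highest to lowest: Be > B > Tl > In > Li.

Be > B > Tl > In > Li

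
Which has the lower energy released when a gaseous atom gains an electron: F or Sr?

F is in period 2, group 17; Sr is in period 5, group 2.
EA tends to increase across a period and decrease down a group, though the pattern is less regular than for IE or radius.
These span different periods and groups, so the two trends combine.
F > Sr: both effects reinforce here, so F is clearly the higher of the two.
Tabulated electron affinity (kJ/mol): F 328, Sr 5.
So Sr has the lower energy released when a gaseous atom gains an electron (Sr < F).

Sr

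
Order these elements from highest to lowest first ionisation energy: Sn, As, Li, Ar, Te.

Ar > As > Te > Sn > Li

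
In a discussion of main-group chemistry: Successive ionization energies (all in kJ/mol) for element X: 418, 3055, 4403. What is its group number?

Group 1

Look for the largest jump between consecutive ionization energies: IE2/IE1 ≈ 7.3, far larger than any earlier ratio.
That jump marks the point where a core electron is being removed. So the atom has 1 valence electron.
A main-group element with 1 valence electron is in group 1.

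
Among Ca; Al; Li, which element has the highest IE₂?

Li

After 1 electron has been removed, what remains? Ca⁺ still has 1 valence electron; Al⁺ still has 2 valence electrons; Li⁺ is the bare [He] core.
Core electrons are held far more tightly than valence electrons, so Li tops the IE_2 order.
Valence configurations: Ca⁺ [Ar]4s¹, Al⁺ [Ne]3s².
The numbers (kJ/mol): Ca 1145, Al 1817, Li 7298.
Overall IE_2 order: Ca < Al < Li.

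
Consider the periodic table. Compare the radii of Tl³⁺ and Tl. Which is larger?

Tl

Forming Tl³⁺ removes 3 electrons from Tl. Fewer electrons for the same nuclear charge means less shielding and a higher Z_eff on the remaining electrons, and for main-group metals the entire outer shell is lost.
A cation is smaller than its parent atom: Tl³⁺ < Tl.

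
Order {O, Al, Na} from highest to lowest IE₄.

Consider each +3 ion: O³⁺ still has 3 valence electrons; Al³⁺ is the bare [Ne] core; Na³⁺ is already 2 electrons into the core.
Breaking into a closed-shell core is much more expensive than removing a leftover valence electron — Na and Al have the largest IE_4 here.
The numbers (kJ/mol): O 7469, Al 11577, Na 9543.
So the fourth ionization energies run O < Na < Al.

Al, Na, O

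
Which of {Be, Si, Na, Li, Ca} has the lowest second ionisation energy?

Ca

Consider each +1 ion: Be⁺ still has 1 valence electron; Si⁺ still has 3 valence electrons; Na⁺ is the bare [Ne] core; Li⁺ is the bare [He] core; Ca⁺ still has 1 valence electron.
Pulling an electron out of a noble-gas core costs far more than removing a remaining valence electron, so Na and Li sit at the high end of IE_2.
Valence configurations: Be⁺ [He]2s¹, Si⁺ [Ne]3s²3p¹, Ca⁺ [Ar]4s¹.
Tabulated IE_2 (kJ/mol): Be 1757, Si 1577, Na 4562, Li 7298, Ca 1145.
Overall IE_2 order: Ca < Si < Be < Na < Li.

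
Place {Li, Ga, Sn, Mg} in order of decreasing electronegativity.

Sn > Ga > Mg > Li

EN rises left→right (higher Z_eff, smaller atoms) and falls top→bottom (larger, more shielded atoms).
A diagonal step moves right (one effect) and down (the opposite effect) at once.
Mg > Li: period and group pull opposite ways; the across-period shift dominates (1.31 vs 0.98).
Ga > Mg: the two effects oppose for this pair; the across-period effect wins (1.81 vs 1.31).
Sn > Ga: the two effects oppose for this pair; the across-period effect wins (1.96 vs 1.81).
Approximate values (Pauling): Li 0.98, Mg 1.31, Ga 1.81, Sn 1.96.
So from highest to lowest: Sn > Ga > Mg > Li.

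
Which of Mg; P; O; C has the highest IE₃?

Mg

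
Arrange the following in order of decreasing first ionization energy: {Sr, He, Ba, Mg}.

He, Mg, Sr, Ba

He is in period 1, group 18; Mg is in period 3, group 2; Sr is in period 5, group 2; Ba is in period 6, group 2.
Removing the outermost electron gets harder across a period and easier down a group.
These span different periods and groups, so the two trends combine.
Sr > Ba: Sr sits above Ba in group 2, so the down-group effect alone puts Sr higher.
Mg > Sr: Mg sits above Sr in group 2, so the down-group effect alone puts Mg higher.
He > Mg: relative to Mg, both the across-period and down-group shifts push He's first ionization energy up.
Tabulated first ionization energy (kJ/mol): He 2372, Mg 738, Sr 550, Ba 503.
So from highest to lowest: He > Mg > Sr > Ba.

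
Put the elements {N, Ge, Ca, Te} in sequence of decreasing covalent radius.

N is in period 2, group 15; Ca is in period 4, group 2; Ge is in period 4, group 14; Te is in period 5, group 16.
Radius decreases left→right (rising Z_eff, same n) and increases top→bottom (higher n).
These span different periods and groups, so the two trends combine.
Ge > N: relative to N, both the across-period and down-group shifts push Ge's atomic radius up.
Te > Ge: period and group pull opposite ways; the down-group shift dominates (136 vs 121 pm).
Ca > Te: the two effects oppose for this pair; the across-period effect wins (171 vs 136 pm).
Tabulated atomic radius (pm): N 71, Ca 171, Ge 121, Te 136.
So from largest to smallest: Ca > Te > Ge > N.

Ca, Te, Ge, N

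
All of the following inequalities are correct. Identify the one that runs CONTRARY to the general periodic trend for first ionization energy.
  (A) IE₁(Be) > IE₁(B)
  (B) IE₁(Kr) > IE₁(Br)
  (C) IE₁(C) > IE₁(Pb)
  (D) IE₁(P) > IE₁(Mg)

(A)

The general trend: first ionization energy increases across a period and decreases down a group.
(A) Be (period 2, group 2) vs B (period 2, group 13): the stated order contradicts the simple trend.
(B) Kr (period 4, group 18) vs Br (period 4, group 17): the stated order agrees with the simple trend.
(C) C (period 2, group 14) vs Pb (period 6, group 14): the stated order agrees with the simple trend.
(D) P (period 3, group 15) vs Mg (period 3, group 2): the stated order agrees with the simple trend.
The exception is (A): removing B's lone 2p electron is easier than breaking Be's filled 2s².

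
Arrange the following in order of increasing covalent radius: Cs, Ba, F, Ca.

F < Ca < Ba < Cs

F is in period 2, group 17; Ca is in period 4, group 2; Cs is in period 6, group 1; Ba is in period 6, group 2.
Atomic radius shrinks across a period as nuclear charge pulls the same shell inward, and grows down a group as new shells are added.
Here both period and group differ, so the two effects have to be weighed against each other.
Ca > F: both effects reinforce here, so Ca is clearly the larger of the two.
Ba > Ca: Ba sits below Ca in group 2, so the down-group effect alone puts Ba larger.
Cs > Ba: Cs lies to the left of Ba in period 6, so the across-period effect alone puts Cs larger.
Tabulated atomic radius (pm): F 64, Ca 171, Cs 232, Ba 196.
So from smallest to largest: F < Ca < Ba < Cs.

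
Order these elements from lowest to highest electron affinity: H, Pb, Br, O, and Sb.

H is in period 1, group 1; O is in period 2, group 16; Br is in period 4, group 17; Sb is in period 5, group 15; Pb is in period 6, group 14.
EA tends to increase across a period and decrease down a group, though the pattern is less regular than for IE or radius.
Here both period and group differ, so the two effects have to be weighed against each other.
H > Pb: period and group pull opposite ways; the down-group shift dominates (73 vs 35 kJ/mol).
Sb > H: period and group pull opposite ways; the across-period shift dominates (103 vs 73 kJ/mol).
O > Sb: both effects reinforce here, so O is clearly the higher of the two.
Br > O: the two effects oppose for this pair; the across-period effect wins (325 vs 141 kJ/mol).
Tabulated electron affinity (kJ/mol): H 73, O 141, Br 325, Sb 103, Pb 35.
So from lowest to highest: Pb < H < Sb < O < Br.

Pb < H < Sb < O < Br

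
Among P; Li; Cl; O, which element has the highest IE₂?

Li

Consider each +1 ion: P⁺ still has 4 valence electrons; Li⁺ is the bare [He] core; Cl⁺ still has 6 valence electrons; O⁺ still has 5 valence electrons.
Pulling an electron out of a noble-gas core costs far more than removing a remaining valence electron, so Li sits at the high end of IE_2.
Valence configurations: P⁺ [Ne]3s²3p², Cl⁺ [Ne]3s²3p⁴, O⁺ [He]2s²2p³.
Tabulated IE_2 (kJ/mol): P 1907, Li 7298, Cl 2298, O 3388.
Putting it together, IE_2: P < Cl < O < Li.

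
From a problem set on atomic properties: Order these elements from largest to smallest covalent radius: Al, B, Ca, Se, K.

K, Ca, Al, Se, B

Atomic radius shrinks across a period as nuclear charge pulls the same shell inward, and grows down a group as new shells are added.
Neither a single period nor a single group — weigh both effects.
Se > B: period and group pull opposite ways; the down-group shift dominates (116 vs 85 pm).
Al > Se: the two effects oppose for this pair; the across-period effect wins (126 vs 116 pm).
Ca > Al: both effects reinforce here, so Ca is clearly the larger of the two.
K > Ca: K lies to the left of Ca in period 4, so the across-period effect alone puts K larger.
Tabulated atomic radius (pm): B 85, Al 126, K 196, Ca 171, Se 116.
So from largest to smallest: K > Ca > Al > Se > B.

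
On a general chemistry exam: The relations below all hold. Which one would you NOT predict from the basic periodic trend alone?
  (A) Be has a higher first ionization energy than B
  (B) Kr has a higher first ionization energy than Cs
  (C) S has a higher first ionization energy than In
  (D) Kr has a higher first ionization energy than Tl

(A)

The general trend: first ionization energy increases across a period and decreases down a group.
(A) Be (period 2, group 2) vs B (period 2, group 13): the stated order contradicts the simple trend.
(B) Kr (period 4, group 18) vs Cs (period 6, group 1): the stated order agrees with the simple trend.
(C) S (period 3, group 16) vs In (period 5, group 13): the stated order agrees with the simple trend.
(D) Kr (period 4, group 18) vs Tl (period 6, group 13): the stated order agrees with the simple trend.
The exception is (A): removing B's lone 2p electron is easier than breaking Be's filled 2s².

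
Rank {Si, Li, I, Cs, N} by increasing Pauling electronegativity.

Cs, Li, Si, I, N

Li is in period 2, group 1; N is in period 2, group 15; Si is in period 3, group 14; I is in period 5, group 17; Cs is in period 6, group 1.
Atoms toward the upper right of the periodic table pull bonding electrons most strongly.
Here both period and group differ, so the two effects have to be weighed against each other.
Li > Cs: Li sits above Cs in group 1, so the down-group effect alone puts Li higher.
Si > Li: period and group pull opposite ways; the across-period shift dominates (1.90 vs 0.98).
I > Si: the two effects oppose for this pair; the across-period effect wins (2.66 vs 1.90).
N > I: period and group pull opposite ways; the down-group shift dominates (3.04 vs 2.66).
Tabulated electronegativity (Pauling): Li 0.98, N 3.04, Si 1.90, I 2.66, Cs 0.79.
So from lowest to highest: Cs < Li < Si < I < N.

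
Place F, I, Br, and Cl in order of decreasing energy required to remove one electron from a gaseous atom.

F > Cl > Br > I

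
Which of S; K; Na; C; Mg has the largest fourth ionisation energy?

Mg

Consider each +3 ion: S³⁺ still has 3 valence electrons; K³⁺ is already 2 electrons into the core; Na³⁺ is already 2 electrons into the core; C³⁺ still has 1 valence electron; Mg³⁺ is already 1 electron into the core.
Usually core removal costs more than valence removal, but here the competition is close: a tightly held n=2 valence electron can cost more to remove than an n=3 core electron, so the actual values have to decide it.
Valence configurations: S³⁺ [Ne]3s²3p¹, C³⁺ [He]2s¹.
Approximate IE_4 values (kJ/mol): S 4556, K 5877, Na 9543, C 6223, Mg 10543.
Putting it together, IE_4: S < K < C < Na < Mg.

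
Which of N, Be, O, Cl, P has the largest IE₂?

O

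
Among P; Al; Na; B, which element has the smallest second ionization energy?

The second ionization energy removes an electron from the +1 ion. For each element: P⁺ still has 4 valence electrons; Al⁺ still has 2 valence electrons; Na⁺ is the bare [Ne] core; B⁺ still has 2 valence electrons.
Breaking into a closed-shell core is much more expensive than removing a leftover valence electron — Na has the largest IE_2 here.
Valence configurations: P⁺ [Ne]3s²3p², Al⁺ [Ne]3s², B⁺ [He]2s².
Approximate IE_2 values (kJ/mol): P 1907, Al 1817, Na 4562, B 2427.
Putting it together, IE_2: Al < P < B < Na.

Al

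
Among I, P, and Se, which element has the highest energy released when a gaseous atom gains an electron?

Atoms with high Z_eff and room in the valence shell (especially the halogens) have the most exothermic electron affinities.
A diagonal step moves right (one effect) and down (the opposite effect) at once.
Se > P: the two effects oppose for this pair; the across-period effect wins (195 vs 72 kJ/mol).
I > Se: the two effects oppose for this pair; the across-period effect wins (295 vs 195 kJ/mol).
For reference (kJ/mol): P 72, Se 195, I 295.
The highest energy released when a gaseous atom gains an electron among these belongs to I.

I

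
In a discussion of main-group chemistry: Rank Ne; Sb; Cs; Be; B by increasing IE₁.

Be is in period 2, group 2; B is in period 2, group 13; Ne is in period 2, group 18; Sb is in period 5, group 15; Cs is in period 6, group 1.
Across a period the outer electron is held more tightly (higher IE₁); down a group it sits in a higher shell, more shielded, and comes off more easily.
Here both period and group differ, so the two effects have to be weighed against each other.
B > Cs: relative to Cs, both the across-period and down-group shifts push B's first ionization energy up.
Sb > B: the two effects oppose for this pair; the across-period effect wins (831 vs 801 kJ/mol).
Be > Sb: the two effects oppose for this pair; the down-group effect wins (900 vs 831 kJ/mol).
Ne > Be: both are in period 2; the period trend gives Ne the larger value.
Note the exception: Be has a higher first ionization energy than B, contrary to the simple trend — removing B's lone 2p electron is easier than breaking Be's filled 2s².
For reference (kJ/mol): Be 900, B 801, Ne 2081, Sb 831, Cs 376.
So from lowest to highest: Cs < B < Sb < Be < Ne.

Cs < B < Sb < Be < Ne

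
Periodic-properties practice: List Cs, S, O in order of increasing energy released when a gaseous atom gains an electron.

Cs < O < S

O is in period 2, group 16; S is in period 3, group 16; Cs is in period 6, group 1.
Adding an electron releases more energy for atoms nearer the top right (short of the noble gases).
These span different periods and groups, so the two trends combine.
O > Cs: relative to Cs, both the across-period and down-group shifts push O's electron affinity up.
S > O: this pair runs against the simple trend — see the exception note.
Note the exception: S has a higher electron affinity than O, contrary to the simple trend — the compact 2p subshell of O repels the added electron more than S's larger 3p does.
Tabulated electron affinity (kJ/mol): O 141, S 200, Cs 46.
So from lowest to highest: Cs < O < S.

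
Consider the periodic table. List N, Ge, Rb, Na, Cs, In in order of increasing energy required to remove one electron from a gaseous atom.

Cs < Rb < Na < In < Ge < N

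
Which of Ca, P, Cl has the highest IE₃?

The third ionization energy removes an electron from the +2 ion. For each element: Ca²⁺ is the bare [Ar] core; P²⁺ still has 3 valence electrons; Cl²⁺ still has 5 valence electrons.
Core electrons are held far more tightly than valence electrons, so Ca tops the IE_3 order.
Valence configurations: P²⁺ [Ne]3s²3p¹, Cl²⁺ [Ne]3s²3p³.
Tabulated IE_3 (kJ/mol): Ca 4912, P 2914, Cl 3822.
Overall IE_3 order: P < Cl < Ca.

Ca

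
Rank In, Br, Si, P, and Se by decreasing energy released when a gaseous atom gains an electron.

Br, Se, Si, P, In

Adding an electron releases more energy for atoms nearer the top right (short of the noble gases).
These span different periods and groups, so the two trends combine.
P > In: relative to In, both the across-period and down-group shifts push P's electron affinity up.
Si > P: this pair runs against the simple trend — see the exception note.
Se > Si: the two effects oppose for this pair; the across-period effect wins (195 vs 134 kJ/mol).
Br > Se: both are in period 4; the period trend gives Br the larger value.
Note the exception: Si has a higher electron affinity than P, contrary to the simple trend — adding an electron to P's half-filled 3p³ is unfavourable, so Si (3p²) has the more exothermic EA.
Tabulated electron affinity (kJ/mol): Si 134, P 72, Se 195, Br 325, In 29.
So from highest to lowest: Br > Se > Si > P > In.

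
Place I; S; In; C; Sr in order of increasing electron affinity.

Sr < In < C < S < I

Electron affinity generally becomes more exothermic across a period toward the halogens and less exothermic down a group.
These span different periods and groups, so the two trends combine.
In > Sr: In lies to the right of Sr in period 5, so the across-period effect alone puts In higher.
C > In: both effects reinforce here, so C is clearly the higher of the two.
S > C: the two effects oppose for this pair; the across-period effect wins (200 vs 122 kJ/mol).
I > S: the two effects oppose for this pair; the across-period effect wins (295 vs 200 kJ/mol).
For reference (kJ/mol): C 122, S 200, Sr 5, In 29, I 295.
So from lowest to highest: Sr < In < C < S < I.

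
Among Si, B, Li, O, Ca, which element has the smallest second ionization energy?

IE_2 is the cost of taking one more electron from the +1 cation: Si⁺ still has 3 valence electrons; B⁺ still has 2 valence electrons; Li⁺ is the bare [He] core; O⁺ still has 5 valence electrons; Ca⁺ still has 1 valence electron.
Breaking into a closed-shell core is much more expensive than removing a leftover valence electron — Li has the largest IE_2 here.
Valence configurations: Si⁺ [Ne]3s²3p¹, B⁺ [He]2s², O⁺ [He]2s²2p³, Ca⁺ [Ar]4s¹.
The numbers (kJ/mol): Si 1577, B 2427, Li 7298, O 3388, Ca 1145.
Hence IE_2: Ca < Si < B < O < Li.

Ca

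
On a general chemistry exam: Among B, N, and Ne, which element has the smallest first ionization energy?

B

B is in period 2, group 13; N is in period 2, group 15; Ne is in period 2, group 18.
Across a period the outer electron is held more tightly (higher IE₁); down a group it sits in a higher shell, more shielded, and comes off more easily.
All lie in period 2, so first ionization energy increases left to right.
The smallest first ionization energy among these belongs to B.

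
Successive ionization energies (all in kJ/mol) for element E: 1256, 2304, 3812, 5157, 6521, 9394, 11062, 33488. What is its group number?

Look for the largest jump between consecutive ionization energies: IE8/IE7 ≈ 3.0, far larger than any earlier ratio.
That jump marks the point where a core electron is being removed. So the atom has 7 valence electrons.
A main-group element with 7 valence electrons is in group 17.

Group 17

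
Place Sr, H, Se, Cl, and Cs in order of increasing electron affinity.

Sr < Cs < H < Se < Cl

EA tends to increase across a period and decrease down a group, though the pattern is less regular than for IE or radius.
These span different periods and groups, so the two trends combine.
Cs > Sr: this pair runs against the simple trend — see the exception note.
H > Cs: H sits above Cs in group 1, so the down-group effect alone puts H higher.
Se > H: period and group pull opposite ways; the across-period shift dominates (195 vs 73 kJ/mol).
Cl > Se: relative to Se, both the across-period and down-group shifts push Cl's electron affinity up.
Note the exception: Cs has a higher electron affinity than Sr, contrary to the simple trend — adding an electron to Sr (ns²) has to open a new, higher-energy np subshell, which is unfavourable.
Approximate values (kJ/mol): H 73, Cl 349, Se 195, Sr 5, Cs 46.
So from lowest to highest: Sr < Cs < H < Se < Cl.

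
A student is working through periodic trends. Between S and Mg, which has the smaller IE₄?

S

The fourth ionization energy removes an electron from the +3 ion. For each element: S³⁺ still has 3 valence electrons; Mg³⁺ is already 1 electron into the core.
Pulling an electron out of a noble-gas core costs far more than removing a remaining valence electron, so Mg sits at the high end of IE_4.
Tabulated IE_4 (kJ/mol): S 4556, Mg 10543.
So the fourth ionization energies run S < Mg.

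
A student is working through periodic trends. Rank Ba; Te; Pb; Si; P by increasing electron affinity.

Ba < Pb < P < Si < Te

Si is in period 3, group 14; P is in period 3, group 15; Te is in period 5, group 16; Ba is in period 6, group 2; Pb is in period 6, group 14.
EA tends to increase across a period and decrease down a group, though the pattern is less regular than for IE or radius.
These span different periods and groups, so the two trends combine.
Pb > Ba: Pb lies to the right of Ba in period 6, so the across-period effect alone puts Pb higher.
P > Pb: both effects reinforce here, so P is clearly the higher of the two.
Si > P: this pair runs against the simple trend — see the exception note.
Te > Si: the two effects oppose for this pair; the across-period effect wins (190 vs 134 kJ/mol).
Note the exception: Si has a higher electron affinity than P, contrary to the simple trend — adding an electron to P's half-filled 3p³ is unfavourable, so Si (3p²) has the more exothermic EA.
For reference (kJ/mol): Si 134, P 72, Te 190, Ba 14, Pb 35.
So from lowest to highest: Ba < Pb < P < Si < Te.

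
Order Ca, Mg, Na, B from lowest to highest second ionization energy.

Ca < Mg < B < Na

After 1 electron has been removed, what remains? Ca⁺ still has 1 valence electron; Mg⁺ still has 1 valence electron; Na⁺ is the bare [Ne] core; B⁺ still has 2 valence electrons.
Core electrons are held far more tightly than valence electrons, so Na tops the IE_2 order.
Valence configurations: Ca⁺ [Ar]4s¹, Mg⁺ [Ne]3s¹, B⁺ [He]2s².
Tabulated IE_2 (kJ/mol): Ca 1145, Mg 1451, Na 4562, B 2427.
Overall IE_2 order: Ca < Mg < B < Na.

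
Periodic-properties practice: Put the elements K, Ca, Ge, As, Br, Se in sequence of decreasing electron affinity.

Br > Se > Ge > As > K > Ca

K is in period 4, group 1; Ca is in period 4, group 2; Ge is in period 4, group 14; As is in period 4, group 15; Se is in period 4, group 16; Br is in period 4, group 17.
Atoms with high Z_eff and room in the valence shell (especially the halogens) have the most exothermic electron affinities.
All lie in period 4; the across-period trend (electron affinity increases left to right) applies, with the exception below.
Note the exception: K has a higher electron affinity than Ca, contrary to the simple trend — adding an electron to Ca (ns²) has to open a new, higher-energy np subshell, which is unfavourable.
Note the exception: Ge has a higher electron affinity than As, contrary to the simple trend — adding an electron to As's half-filled 4p³ is unfavourable, so Ge (4p²) has the more exothermic EA.
For reference (kJ/mol): K 48, Ca 2, Ge 119, As 78, Se 195, Br 325.
So from highest to lowest: Br > Se > Ge > As > K > Ca.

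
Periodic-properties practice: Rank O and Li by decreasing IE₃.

The third ionization energy removes an electron from the +2 ion. For each element: O²⁺ still has 4 valence electrons; Li²⁺ is already 1 electron into the core.
Core electrons are held far more tightly than valence electrons, so Li tops the IE_3 order.
The numbers (kJ/mol): O 5300, Li 11815.
So the third ionization energies run O < Li.

Li > O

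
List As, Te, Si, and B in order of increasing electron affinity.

B is in period 2, group 13; Si is in period 3, group 14; As is in period 4, group 15; Te is in period 5, group 16.
Electron affinity generally becomes more exothermic across a period toward the halogens and less exothermic down a group.
These sit on a diagonal, where the across-period and down-group effects partly cancel.
As > B: the two effects oppose for this pair; the across-period effect wins (78 vs 27 kJ/mol).
Si > As: period and group pull opposite ways; the down-group shift dominates (134 vs 78 kJ/mol).
Te > Si: the two effects oppose for this pair; the across-period effect wins (190 vs 134 kJ/mol).
Approximate values (kJ/mol): B 27, Si 134, As 78, Te 190.
So from lowest to highest: B < As < Si < Te.

B < As < Si < Te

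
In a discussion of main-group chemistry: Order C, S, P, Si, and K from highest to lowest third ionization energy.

C > K > S > Si > P

IE_3 is the cost of taking one more electron from the +2 cation: C²⁺ still has 2 valence electrons; S²⁺ still has 4 valence electrons; P²⁺ still has 3 valence electrons; Si²⁺ still has 2 valence electrons; K²⁺ is already 1 electron into the core.
Usually core removal costs more than valence removal, but here the competition is close: a tightly held n=2 valence electron can cost more to remove than an n=3 core electron, so the actual values have to decide it.
Valence configurations: C²⁺ [He]2s², S²⁺ [Ne]3s²3p², P²⁺ [Ne]3s²3p¹, Si²⁺ [Ne]3s².
P²⁺ loses a lone 3p electron whereas Si²⁺ must break into a filled 3s² pair, so IE_3(Si) > IE_3(P) even though P has the higher nuclear charge.
Tabulated IE_3 (kJ/mol): C 4620, S 3357, P 2914, Si 3232, K 4420.
So the third ionization energies run P < Si < S < K < C.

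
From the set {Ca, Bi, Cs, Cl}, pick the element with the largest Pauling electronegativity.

Cl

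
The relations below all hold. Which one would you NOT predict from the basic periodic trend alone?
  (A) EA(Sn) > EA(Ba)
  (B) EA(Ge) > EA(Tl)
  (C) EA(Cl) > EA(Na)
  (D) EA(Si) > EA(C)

The general trend: electron affinity increases across a period and decreases down a group.
(A) Sn (period 5, group 14) vs Ba (period 6, group 2): the stated order agrees with the simple trend.
(B) Ge (period 4, group 14) vs Tl (period 6, group 13): the stated order agrees with the simple trend.
(C) Cl (period 3, group 17) vs Na (period 3, group 1): the stated order agrees with the simple trend.
(D) Si (period 3, group 14) vs C (period 2, group 14): the stated order contradicts the simple trend.
The exception is (D): Si's larger, more diffuse 3p orbitals accept an added electron slightly more readily than C's compact 2p.

(D)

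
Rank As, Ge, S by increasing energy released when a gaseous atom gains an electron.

As, Ge, S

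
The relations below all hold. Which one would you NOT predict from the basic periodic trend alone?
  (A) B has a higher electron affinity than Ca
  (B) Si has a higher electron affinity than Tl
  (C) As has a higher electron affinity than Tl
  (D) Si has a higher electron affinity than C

The general trend: electron affinity increases across a period and decreases down a group.
(A) B (period 2, group 13) vs Ca (period 4, group 2): the stated order agrees with the simple trend.
(B) Si (period 3, group 14) vs Tl (period 6, group 13): the stated order agrees with the simple trend.
(C) As (period 4, group 15) vs Tl (period 6, group 13): the stated order agrees with the simple trend.
(D) Si (period 3, group 14) vs C (period 2, group 14): the stated order contradicts the simple trend.
The exception is (D): Si's larger, more diffuse 3p orbitals accept an added electron slightly more readily than C's compact 2p.

(D)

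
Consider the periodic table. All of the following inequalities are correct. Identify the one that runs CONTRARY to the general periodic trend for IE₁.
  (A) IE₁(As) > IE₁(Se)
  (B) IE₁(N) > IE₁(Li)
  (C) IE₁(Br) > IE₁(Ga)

The general trend: IE₁ increases across a period and decreases down a group.
(A) As (period 4, group 15) vs Se (period 4, group 16): the stated order contradicts the simple trend.
(B) N (period 2, group 15) vs Li (period 2, group 1): the stated order agrees with the simple trend.
(C) Br (period 4, group 17) vs Ga (period 4, group 13): the stated order agrees with the simple trend.
The exception is (A): Se (4p⁴) ionizes more easily than half-filled As (4p³).

(A)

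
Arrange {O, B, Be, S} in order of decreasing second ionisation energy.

The second ionization energy removes an electron from the +1 ion. For each element: O⁺ still has 5 valence electrons; B⁺ still has 2 valence electrons; Be⁺ still has 1 valence electron; S⁺ still has 5 valence electrons.
All are still removing valence electrons, so compare the +1 ions as you would atoms: IE_2 generally rises across a period (higher Z_eff) and falls down a group (larger shell), subject to the usual subshell exceptions.
Valence configurations: O⁺ [He]2s²2p³, B⁺ [He]2s², Be⁺ [He]2s¹, S⁺ [Ne]3s²3p³.
Approximate IE_2 values (kJ/mol): O 3388, B 2427, Be 1757, S 2252.
Putting it together, IE_2: Be < S < B < O.

O > B > S > Be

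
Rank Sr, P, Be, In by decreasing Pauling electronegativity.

Be is in period 2, group 2; P is in period 3, group 15; Sr is in period 5, group 2; In is in period 5, group 13.
Smaller atoms with higher effective nuclear charge are more electronegative.
Here both period and group differ, so the two effects have to be weighed against each other.
Be > Sr: they share group 2; the group trend gives Be the larger value.
In > Be: period and group pull opposite ways; the across-period shift dominates (1.78 vs 1.57).
P > In: both effects reinforce here, so P is clearly the higher of the two.
For reference (Pauling): Be 1.57, P 2.19, Sr 0.95, In 1.78.
So from highest to lowest: P > In > Be > Sr.

P > In > Be > Sr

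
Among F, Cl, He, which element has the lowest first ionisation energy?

Cl

He is in period 1, group 18; F is in period 2, group 17; Cl is in period 3, group 17.
Removing the outermost electron gets harder across a period and easier down a group.
Neither a single period nor a single group — weigh both effects.
F > Cl: they share group 17; the group trend gives F the larger value.
He > F: both effects reinforce here, so He is clearly the higher of the two.
For reference (kJ/mol): He 2372, F 1681, Cl 1251.
The lowest first ionisation energy among these belongs to Cl.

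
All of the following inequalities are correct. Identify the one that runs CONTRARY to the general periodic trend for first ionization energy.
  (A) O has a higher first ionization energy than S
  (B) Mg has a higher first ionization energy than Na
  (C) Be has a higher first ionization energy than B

The general trend: first ionization energy increases across a period and decreases down a group.
(A) O (period 2, group 16) vs S (period 3, group 16): the stated order agrees with the simple trend.
(B) Mg (period 3, group 2) vs Na (period 3, group 1): the stated order agrees with the simple trend.
(C) Be (period 2, group 2) vs B (period 2, group 13): the stated order contradicts the simple trend.
The exception is (C): removing B's lone 2p electron is easier than breaking Be's filled 2s².

(C)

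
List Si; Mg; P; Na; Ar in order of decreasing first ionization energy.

Ar > P > Si > Mg > Na

Na is in period 3, group 1; Mg is in period 3, group 2; Si is in period 3, group 14; P is in period 3, group 15; Ar is in period 3, group 18.
Removing the outermost electron gets harder across a period and easier down a group.
All lie in period 3, so first ionization energy increases left to right.
So from highest to lowest: Ar > P > Si > Mg > Na.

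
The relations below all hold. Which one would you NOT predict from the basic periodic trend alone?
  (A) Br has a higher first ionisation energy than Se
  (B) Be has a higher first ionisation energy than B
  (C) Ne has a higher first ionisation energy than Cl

(B)

The general trend: first ionisation energy increases across a period and decreases down a group.
(A) Br (period 4, group 17) vs Se (period 4, group 16): the stated order agrees with the simple trend.
(B) Be (period 2, group 2) vs B (period 2, group 13): the stated order contradicts the simple trend.
(C) Ne (period 2, group 18) vs Cl (period 3, group 17): the stated order agrees with the simple trend.
The exception is (B): removing B's lone 2p electron is easier than breaking Be's filled 2s².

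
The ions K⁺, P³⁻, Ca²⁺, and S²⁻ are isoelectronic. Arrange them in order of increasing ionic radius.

All of these have 18 electrons, so size is governed by nuclear charge alone: the more protons, the stronger the pull on the same electron cloud, and the smaller the ion.
Nuclear charges: Ca²⁺ (Z=20), K⁺ (Z=19), S²⁻ (Z=16), P³⁻ (Z=15).
Smallest to largest: Ca²⁺ < K⁺ < S²⁻ < P³⁻.

Ca²⁺ < K⁺ < S²⁻ < P³⁻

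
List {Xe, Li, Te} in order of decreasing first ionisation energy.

Xe > Te > Li

Li is in period 2, group 1; Te is in period 5, group 16; Xe is in period 5, group 18.
First ionization energy rises across a period (greater Z_eff holds electrons more tightly) and falls down a group (valence electrons are farther from the nucleus).
Neither a single period nor a single group — weigh both effects.
Te > Li: the two effects oppose for this pair; the across-period effect wins (869 vs 520 kJ/mol).
Xe > Te: both are in period 5; the period trend gives Xe the larger value.
Approximate values (kJ/mol): Li 520, Te 869, Xe 1170.
So from highest to lowest: Xe > Te > Li.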